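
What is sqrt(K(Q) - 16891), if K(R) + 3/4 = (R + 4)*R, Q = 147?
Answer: sqrt(21221)/2 ≈ 72.837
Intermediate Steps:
K(R) = -3/4 + R*(4 + R) (K(R) = -3/4 + (R + 4)*R = -3/4 + (4 + R)*R = -3/4 + R*(4 + R))
sqrt(K(Q) - 16891) = sqrt((-3/4 + 147**2 + 4*147) - 16891) = sqrt((-3/4 + 21609 + 588) - 16891) = sqrt(88785/4 - 16891) = sqrt(21221/4) = sqrt(21221)/2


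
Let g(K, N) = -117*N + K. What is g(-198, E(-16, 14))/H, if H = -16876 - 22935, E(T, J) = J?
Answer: 1836/39811 ≈ 0.046118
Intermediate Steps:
g(K, N) = K - 117*N
H = -39811
g(-198, E(-16, 14))/H = (-198 - 117*14)/(-39811) = (-198 - 1638)*(-1/39811) = -1836*(-1/39811) = 1836/39811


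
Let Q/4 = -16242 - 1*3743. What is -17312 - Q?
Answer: 62628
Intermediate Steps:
Q = -79940 (Q = 4*(-16242 - 1*3743) = 4*(-16242 - 3743) = 4*(-19985) = -79940)
-17312 - Q = -17312 - 1*(-79940) = -17312 + 79940 = 62628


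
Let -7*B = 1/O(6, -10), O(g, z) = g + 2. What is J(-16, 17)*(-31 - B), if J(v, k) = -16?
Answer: 3470/7 ≈ 495.71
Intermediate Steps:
O(g, z) = 2 + g
B = -1/56 (B = -1/(7*(2 + 6)) = -⅐/8 = -⅐*⅛ = -1/56 ≈ -0.017857)
J(-16, 17)*(-31 - B) = -16*(-31 - 1*(-1/56)) = -16*(-31 + 1/56) = -16*(-1735/56) = 3470/7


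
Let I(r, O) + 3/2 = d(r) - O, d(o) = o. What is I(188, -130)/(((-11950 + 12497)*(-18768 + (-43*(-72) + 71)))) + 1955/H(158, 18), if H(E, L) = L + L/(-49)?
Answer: 817490020409/7373157408 ≈ 110.87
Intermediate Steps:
H(E, L) = 48*L/49 (H(E, L) = L + L*(-1/49) = L - L/49 = 48*L/49)
I(r, O) = -3/2 + r - O (I(r, O) = -3/2 + (r - O) = -3/2 + r - O)
I(188, -130)/(((-11950 + 12497)*(-18768 + (-43*(-72) + 71)))) + 1955/H(158, 18) = (-3/2 + 188 - 1*(-130))/(((-11950 + 12497)*(-18768 + (-43*(-72) + 71)))) + 1955/(((48/49)*18)) = (-3/2 + 188 + 130)/((547*(-18768 + (3096 + 71)))) + 1955/(864/49) = 633/(2*((547*(-18768 + 3167)))) + 1955*(49/864) = 633/(2*((547*(-15601)))) + 95795/864 = (633/2)/(-8533747) + 95795/864 = (633/2)*(-1/8533747) + 95795/864 = -633/17067494 + 95795/864 = 817490020409/7373157408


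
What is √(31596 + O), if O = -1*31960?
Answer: 2*I*√91 ≈ 19.079*I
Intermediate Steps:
O = -31960
√(31596 + O) = √(31596 - 31960) = √(-364) = 2*I*√91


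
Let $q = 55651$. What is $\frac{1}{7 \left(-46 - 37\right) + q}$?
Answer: $\frac{1}{55070} \approx 1.8159 \cdot 10^{-5}$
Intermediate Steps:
$\frac{1}{7 \left(-46 - 37\right) + q} = \frac{1}{7 \left(-46 - 37\right) + 55651} = \frac{1}{7 \left(-83\right) + 55651} = \frac{1}{-581 + 55651} = \frac{1}{55070}$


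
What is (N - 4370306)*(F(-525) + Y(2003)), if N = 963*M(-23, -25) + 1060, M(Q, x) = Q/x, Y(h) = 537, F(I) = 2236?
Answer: -302836559773/25 ≈ -1.2113e+10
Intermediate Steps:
N = 48649/25 (N = 963*(-23/(-25)) + 1060 = 963*(-23*(-1/25)) + 1060 = 963*(23/25) + 1060 = 22149/25 + 1060 = 48649/25 ≈ 1946.0)
(N - 4370306)*(F(-525) + Y(2003)) = (48649/25 - 4370306)*(2236 + 537) = -109209001/25*2773 = -302836559773/25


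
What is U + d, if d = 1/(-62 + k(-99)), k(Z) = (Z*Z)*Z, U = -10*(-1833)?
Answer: 17786717129/970361 ≈ 18330.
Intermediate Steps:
U = 18330
k(Z) = Z**3 (k(Z) = Z**2*Z = Z**3)
d = -1/970361 (d = 1/(-62 + (-99)**3) = 1/(-62 - 970299) = 1/(-970361) = -1/970361 ≈ -1.0305e-6)
U + d = 18330 - 1/970361 = 17786717129/970361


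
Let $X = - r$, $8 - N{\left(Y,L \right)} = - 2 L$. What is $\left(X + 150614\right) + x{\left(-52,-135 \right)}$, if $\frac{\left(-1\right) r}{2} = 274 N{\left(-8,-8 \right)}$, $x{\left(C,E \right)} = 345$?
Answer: $146575$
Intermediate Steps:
$N{\left(Y,L \right)} = 8 + 2 L$ ($N{\left(Y,L \right)} = 8 - - 2 L = 8 + 2 L$)
$r = 4384$ ($r = - 2 \cdot 274 \left(8 + 2 \left(-8\right)\right) = - 2 \cdot 274 \left(8 - 16\right) = - 2 \cdot 274 \left(-8\right) = \left(-2\right) \left(-2192\right) = 4384$)
$X = -4384$ ($X = \left(-1\right) 4384 = -4384$)
$\left(X + 150614\right) + x{\left(-52,-135 \right)} = \left(-4384 + 150614\right) + 345 = 146230 + 345 = 146575$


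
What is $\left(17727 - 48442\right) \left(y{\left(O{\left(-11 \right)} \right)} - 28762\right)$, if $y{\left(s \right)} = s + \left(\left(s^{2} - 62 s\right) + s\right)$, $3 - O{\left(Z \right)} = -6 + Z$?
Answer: $907996830$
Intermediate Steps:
$O{\left(Z \right)} = 9 - Z$ ($O{\left(Z \right)} = 3 - \left(-6 + Z\right) = 9 - Z$)
$y{\left(s \right)} = s^{2} - 60 s$ ($y{\left(s \right)} = s + \left(s^{2} - 61 s\right) = s^{2} - 60 s$)
$\left(17727 - 48442\right) \left(y{\left(O{\left(-11 \right)} \right)} - 28762\right) = \left(17727 - 48442\right) \left(\left(9 - -11\right) \left(-60 + \left(9 - -11\right)\right) - 28762\right) = - 30715 \left(\left(9 + 11\right) \left(-60 + \left(9 + 11\right)\right) - 28762\right) = - 30715 \left(20 \left(-60 + 20\right) - 28762\right) = - 30715 \left(20 \left(-40\right) - 28762\right) = - 30715 \left(-800 - 28762\right) = \left(-30715\right) \left(-29562\right) = 907996830$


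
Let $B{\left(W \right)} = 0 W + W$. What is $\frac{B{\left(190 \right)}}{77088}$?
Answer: $\frac{95}{38544} \approx 0.0024647$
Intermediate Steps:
$B{\left(W \right)} = W$ ($B{\left(W \right)} = 0 + W = W$)
$\frac{B{\left(190 \right)}}{77088} = \frac{190}{77088} = 190 \cdot \frac{1}{77088} = \frac{95}{38544}$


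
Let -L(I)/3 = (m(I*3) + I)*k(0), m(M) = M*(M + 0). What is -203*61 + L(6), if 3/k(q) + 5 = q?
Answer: -11789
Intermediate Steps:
k(q) = 3/(-5 + q)
m(M) = M**2 (m(M) = M*M = M**2)
L(I) = 9*I/5 + 81*I**2/5 (L(I) = -3*((I*3)**2 + I)*3/(-5 + 0) = -3*((3*I)**2 + I)*3/(-5) = -3*(9*I**2 + I)*3*(-1/5) = -3*(I + 9*I**2)*(-3)/5 = -3*(-27*I**2/5 - 3*I/5) = 9*I/5 + 81*I**2/5)
-203*61 + L(6) = -203*61 + (9/5)*6*(1 + 9*6) = -12383 + (9/5)*6*(1 + 54) = -12383 + (9/5)*6*55 = -12383 + 594 = -11789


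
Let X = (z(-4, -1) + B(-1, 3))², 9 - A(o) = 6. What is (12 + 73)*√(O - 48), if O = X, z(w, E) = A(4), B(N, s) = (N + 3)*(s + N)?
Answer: 85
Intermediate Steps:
A(o) = 3 (A(o) = 9 - 1*6 = 9 - 6 = 3)
B(N, s) = (3 + N)*(N + s)
z(w, E) = 3
X = 49 (X = (3 + ((-1)² + 3*(-1) + 3*3 - 1*3))² = (3 + (1 - 3 + 9 - 3))² = (3 + 4)² = 7² = 49)
O = 49
(12 + 73)*√(O - 48) = (12 + 73)*√(49 - 48) = 85*√1 = 85*1 = 85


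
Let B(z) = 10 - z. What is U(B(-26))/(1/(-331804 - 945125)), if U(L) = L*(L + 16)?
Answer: -2390411088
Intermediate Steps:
U(L) = L*(16 + L)
U(B(-26))/(1/(-331804 - 945125)) = ((10 - 1*(-26))*(16 + (10 - 1*(-26))))/(1/(-331804 - 945125)) = ((10 + 26)*(16 + (10 + 26)))/(1/(-1276929)) = (36*(16 + 36))/(-1/1276929) = (36*52)*(-1276929) = 1872*(-1276929) = -2390411088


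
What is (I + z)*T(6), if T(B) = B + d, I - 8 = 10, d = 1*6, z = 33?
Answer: 612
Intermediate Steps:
d = 6
I = 18 (I = 8 + 10 = 18)
T(B) = 6 + B (T(B) = B + 6 = 6 + B)
(I + z)*T(6) = (18 + 33)*(6 + 6) = 51*12 = 612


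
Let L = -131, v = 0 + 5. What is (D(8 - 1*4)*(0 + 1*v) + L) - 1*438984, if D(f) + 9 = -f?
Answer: -439180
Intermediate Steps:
D(f) = -9 - f
v = 5
(D(8 - 1*4)*(0 + 1*v) + L) - 1*438984 = ((-9 - (8 - 1*4))*(0 + 1*5) - 131) - 1*438984 = ((-9 - (8 - 4))*(0 + 5) - 131) - 438984 = ((-9 - 1*4)*5 - 131) - 438984 = ((-9 - 4)*5 - 131) - 438984 = (-13*5 - 131) - 438984 = (-65 - 131) - 438984 = -196 - 438984 = -439180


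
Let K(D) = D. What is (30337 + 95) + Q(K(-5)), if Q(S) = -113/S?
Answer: 152273/5 ≈ 30455.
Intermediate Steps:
(30337 + 95) + Q(K(-5)) = (30337 + 95) - 113/(-5) = 30432 - 113*(-⅕) = 30432 + 113/5 = 152273/5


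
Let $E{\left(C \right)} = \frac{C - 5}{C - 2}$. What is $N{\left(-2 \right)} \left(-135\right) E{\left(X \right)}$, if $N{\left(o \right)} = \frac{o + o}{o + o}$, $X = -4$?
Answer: $- \frac{405}{2} \approx -202.5$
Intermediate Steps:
$E{\left(C \right)} = \frac{-5 + C}{-2 + C}$
$N{\left(o \right)} = 1$ ($N{\left(o \right)} = \frac{2 o}{2 o} = 2 o \frac{1}{2 o} = 1$)
$N{\left(-2 \right)} \left(-135\right) E{\left(X \right)} = 1 \left(-135\right) \frac{-5 - 4}{-2 - 4} = - 135 \frac{1}{-6} \left(-9\right) = - 135 \left(\left(- \frac{1}{6}\right) \left(-9\right)\right) = \left(-135\right) \frac{3}{2} = - \frac{405}{2}$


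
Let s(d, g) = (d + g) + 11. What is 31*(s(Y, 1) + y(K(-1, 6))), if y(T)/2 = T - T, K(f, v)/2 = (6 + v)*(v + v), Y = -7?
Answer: 155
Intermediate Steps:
K(f, v) = 4*v*(6 + v) (K(f, v) = 2*((6 + v)*(v + v)) = 2*((6 + v)*(2*v)) = 2*(2*v*(6 + v)) = 4*v*(6 + v))
y(T) = 0 (y(T) = 2*(T - T) = 2*0 = 0)
s(d, g) = 11 + d + g
31*(s(Y, 1) + y(K(-1, 6))) = 31*((11 - 7 + 1) + 0) = 31*(5 + 0) = 31*5 = 155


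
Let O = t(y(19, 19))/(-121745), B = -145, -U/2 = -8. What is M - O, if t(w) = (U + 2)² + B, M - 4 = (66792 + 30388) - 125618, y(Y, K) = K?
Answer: -3461697151/121745 ≈ -28434.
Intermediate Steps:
U = 16 (U = -2*(-8) = 16)
M = -28434 (M = 4 + ((66792 + 30388) - 125618) = 4 + (97180 - 125618) = 4 - 28438 = -28434)
t(w) = 179 (t(w) = (16 + 2)² - 145 = 18² - 145 = 324 - 145 = 179)
O = -179/121745 (O = 179/(-121745) = 179*(-1/121745) = -179/121745 ≈ -0.0014703)
M - O = -28434 - 1*(-179/121745) = -28434 + 179/121745 = -3461697151/121745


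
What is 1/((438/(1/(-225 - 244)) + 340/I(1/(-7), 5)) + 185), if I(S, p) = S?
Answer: -1/207617 ≈ -4.8166e-6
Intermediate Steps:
1/((438/(1/(-225 - 244)) + 340/I(1/(-7), 5)) + 185) = 1/((438/(1/(-225 - 244)) + 340/(1/(-7))) + 185) = 1/((438/(1/(-469)) + 340/(-⅐)) + 185) = 1/((438/(-1/469) + 340*(-7)) + 185) = 1/((438*(-469) - 2380) + 185) = 1/((-205422 - 2380) + 185) = 1/(-207802 + 185) = 1/(-207617) = -1/207617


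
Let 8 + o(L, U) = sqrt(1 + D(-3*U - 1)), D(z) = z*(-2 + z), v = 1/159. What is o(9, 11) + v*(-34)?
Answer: 4259/159 ≈ 26.786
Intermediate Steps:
v = 1/159 ≈ 0.0062893
o(L, U) = -8 + sqrt(1 + (-1 - 3*U)*(-3 - 3*U)) (o(L, U) = -8 + sqrt(1 + (-3*U - 1)*(-2 + (-3*U - 1))) = -8 + sqrt(1 + (-1 - 3*U)*(-2 + (-1 - 3*U))) = -8 + sqrt(1 + (-1 - 3*U)*(-3 - 3*U)))
o(9, 11) + v*(-34) = (-8 + sqrt(4 + 9*11**2 + 12*11)) + (1/159)*(-34) = (-8 + sqrt(4 + 9*121 + 132)) - 34/159 = (-8 + sqrt(4 + 1089 + 132)) - 34/159 = (-8 + sqrt(1225)) - 34/159 = (-8 + 35) - 34/159 = 27 - 34/159 = 4259/159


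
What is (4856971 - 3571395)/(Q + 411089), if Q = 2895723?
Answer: 321394/826703 ≈ 0.38877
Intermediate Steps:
(4856971 - 3571395)/(Q + 411089) = (4856971 - 3571395)/(2895723 + 411089) = 1285576/3306812 = 1285576*(1/3306812) = 321394/826703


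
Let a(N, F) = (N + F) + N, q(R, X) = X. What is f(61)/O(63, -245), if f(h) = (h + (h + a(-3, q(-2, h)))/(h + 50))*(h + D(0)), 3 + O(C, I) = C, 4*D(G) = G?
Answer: 420107/6660 ≈ 63.079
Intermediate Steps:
D(G) = G/4
O(C, I) = -3 + C
a(N, F) = F + 2*N (a(N, F) = (F + N) + N = F + 2*N)
f(h) = h*(h + (-6 + 2*h)/(50 + h)) (f(h) = (h + (h + (h + 2*(-3)))/(h + 50))*(h + (¼)*0) = (h + (h + (h - 6))/(50 + h))*(h + 0) = (h + (h + (-6 + h))/(50 + h))*h = (h + (-6 + 2*h)/(50 + h))*h = h*(h + (-6 + 2*h)/(50 + h)))
f(61)/O(63, -245) = (61*(-6 + 61² + 52*61)/(50 + 61))/(-3 + 63) = (61*(-6 + 3721 + 3172)/111)/60 = (61*(1/111)*6887)*(1/60) = (420107/111)*(1/60) = 420107/6660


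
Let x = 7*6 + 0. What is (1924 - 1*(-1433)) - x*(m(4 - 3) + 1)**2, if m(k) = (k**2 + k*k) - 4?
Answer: 3315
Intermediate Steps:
x = 42 (x = 42 + 0 = 42)
m(k) = -4 + 2*k**2 (m(k) = (k**2 + k**2) - 4 = 2*k**2 - 4 = -4 + 2*k**2)
(1924 - 1*(-1433)) - x*(m(4 - 3) + 1)**2 = (1924 - 1*(-1433)) - 42*((-4 + 2*(4 - 3)**2) + 1)**2 = (1924 + 1433) - 42*((-4 + 2*1**2) + 1)**2 = 3357 - 42*((-4 + 2*1) + 1)**2 = 3357 - 42*((-4 + 2) + 1)**2 = 3357 - 42*(-2 + 1)**2 = 3357 - 42*(-1)**2 = 3357 - 42 = 3315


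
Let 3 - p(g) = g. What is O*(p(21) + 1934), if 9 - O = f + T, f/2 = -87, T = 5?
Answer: 341048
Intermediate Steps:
p(g) = 3 - g
f = -174 (f = 2*(-87) = -174)
O = 178 (O = 9 - (-174 + 5) = 9 - 1*(-169) = 9 + 169 = 178)
O*(p(21) + 1934) = 178*((3 - 1*21) + 1934) = 178*((3 - 21) + 1934) = 178*(-18 + 1934) = 178*1916 = 341048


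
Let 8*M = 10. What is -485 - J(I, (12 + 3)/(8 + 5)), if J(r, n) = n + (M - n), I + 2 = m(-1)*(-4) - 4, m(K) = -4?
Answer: -1945/4 ≈ -486.25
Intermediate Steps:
M = 5/4 (M = (1/8)*10 = 5/4 ≈ 1.2500)
I = 10 (I = -2 + (-4*(-4) - 4) = -2 + (16 - 4) = -2 + 12 = 10)
J(r, n) = 5/4 (J(r, n) = n + (5/4 - n) = 5/4)
-485 - J(I, (12 + 3)/(8 + 5)) = -485 - 1*5/4 = -485 - 5/4 = -1945/4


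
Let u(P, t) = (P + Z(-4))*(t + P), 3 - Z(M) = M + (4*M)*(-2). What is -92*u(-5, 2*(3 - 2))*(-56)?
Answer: 463680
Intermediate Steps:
Z(M) = 3 + 7*M (Z(M) = 3 - (M + (4*M)*(-2)) = 3 - (M - 8*M) = 3 - (-7)*M = 3 + 7*M)
u(P, t) = (-25 + P)*(P + t) (u(P, t) = (P + (3 + 7*(-4)))*(t + P) = (P + (3 - 28))*(P + t) = (P - 25)*(P + t) = (-25 + P)*(P + t))
-92*u(-5, 2*(3 - 2))*(-56) = -92*((-5)² - 25*(-5) - 50*(3 - 2) - 10*(3 - 2))*(-56) = -92*(25 + 125 - 50 - 10)*(-56) = -92*90*(-56) = -8280*(-56) = 463680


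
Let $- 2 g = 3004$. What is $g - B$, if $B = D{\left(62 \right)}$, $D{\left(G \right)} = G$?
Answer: $-1564$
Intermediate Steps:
$g = -1502$ ($g = \left(- \frac{1}{2}\right) 3004 = -1502$)
$B = 62$
$g - B = -1502 - 62 = -1564$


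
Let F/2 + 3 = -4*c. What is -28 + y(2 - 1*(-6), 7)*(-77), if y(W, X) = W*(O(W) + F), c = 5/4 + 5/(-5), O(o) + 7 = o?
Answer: 4284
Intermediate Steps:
O(o) = -7 + o
c = ¼ (c = 5*(¼) + 5*(-⅕) = 5/4 - 1 = ¼ ≈ 0.25000)
F = -8 (F = -6 + 2*(-4*¼) = -6 + 2*(-1) = -6 - 2 = -8)
y(W, X) = W*(-15 + W) (y(W, X) = W*((-7 + W) - 8) = W*(-15 + W))
-28 + y(2 - 1*(-6), 7)*(-77) = -28 + ((2 - 1*(-6))*(-15 + (2 - 1*(-6))))*(-77) = -28 + ((2 + 6)*(-15 + (2 + 6)))*(-77) = -28 + (8*(-15 + 8))*(-77) = -28 + (8*(-7))*(-77) = -28 - 56*(-77) = -28 + 4312 = 4284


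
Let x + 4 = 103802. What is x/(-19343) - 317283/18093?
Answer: -2671740761/116657633 ≈ -22.902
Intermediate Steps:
x = 103798 (x = -4 + 103802 = 103798)
x/(-19343) - 317283/18093 = 103798/(-19343) - 317283/18093 = 103798*(-1/19343) - 317283*1/18093 = -103798/19343 - 105761/6031 = -2671740761/116657633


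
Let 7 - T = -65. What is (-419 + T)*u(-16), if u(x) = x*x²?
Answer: 1421312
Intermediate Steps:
T = 72 (T = 7 - 1*(-65) = 7 + 65 = 72)
u(x) = x³
(-419 + T)*u(-16) = (-419 + 72)*(-16)³ = -347*(-4096) = 1421312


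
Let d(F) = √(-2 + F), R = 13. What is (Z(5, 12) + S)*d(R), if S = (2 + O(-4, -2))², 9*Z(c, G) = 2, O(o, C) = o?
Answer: 38*√11/9 ≈ 14.004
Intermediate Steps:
Z(c, G) = 2/9 (Z(c, G) = (⅑)*2 = 2/9)
S = 4 (S = (2 - 4)² = (-2)² = 4)
(Z(5, 12) + S)*d(R) = (2/9 + 4)*√(-2 + 13) = 38*√11/9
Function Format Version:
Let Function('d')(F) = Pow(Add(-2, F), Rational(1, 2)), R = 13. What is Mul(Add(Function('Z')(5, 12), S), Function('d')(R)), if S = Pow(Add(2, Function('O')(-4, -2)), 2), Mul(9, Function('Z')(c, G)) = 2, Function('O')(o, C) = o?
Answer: Mul(Rational(38, 9), Pow(11, Rational(1, 2))) ≈ 14.004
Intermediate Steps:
Function('Z')(c, G) = Rational(2, 9) (Function('Z')(c, G) = Mul(Rational(1, 9), 2) = Rational(2, 9))
S = 4 (S = Pow(Add(2, -4), 2) = Pow(-2, 2) = 4)
Mul(Add(Function('Z')(5, 12), S), Function('d')(R)) = Mul(Add(Rational(2, 9), 4), Pow(Add(-2, 13), Rational(1, 2))) = Mul(Rational(38, 9), Pow(11, Rational(1, 2)))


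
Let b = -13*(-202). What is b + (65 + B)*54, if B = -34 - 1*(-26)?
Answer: 5704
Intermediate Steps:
b = 2626
B = -8 (B = -34 + 26 = -8)
b + (65 + B)*54 = 2626 + (65 - 8)*54 = 2626 + 57*54 = 2626 + 3078 = 5704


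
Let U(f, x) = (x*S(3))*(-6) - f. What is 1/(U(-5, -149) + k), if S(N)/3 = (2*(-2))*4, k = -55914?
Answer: -1/98821 ≈ -1.0119e-5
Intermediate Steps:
S(N) = -48 (S(N) = 3*((2*(-2))*4) = 3*(-4*4) = 3*(-16) = -48)
U(f, x) = -f + 288*x (U(f, x) = (x*(-48))*(-6) - f = -48*x*(-6) - f = 288*x - f = -f + 288*x)
1/(U(-5, -149) + k) = 1/((-1*(-5) + 288*(-149)) - 55914) = 1/((5 - 42912) - 55914) = 1/(-42907 - 55914) = 1/(-98821) = -1/98821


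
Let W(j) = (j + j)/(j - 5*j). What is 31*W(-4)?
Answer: -31/2 ≈ -15.500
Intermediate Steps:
W(j) = -½ (W(j) = (2*j)/((-4*j)) = (2*j)*(-1/(4*j)) = -½)
31*W(-4) = 31*(-½) = -31/2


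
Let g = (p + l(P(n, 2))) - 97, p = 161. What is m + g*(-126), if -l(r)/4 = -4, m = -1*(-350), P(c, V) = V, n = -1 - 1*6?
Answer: -9730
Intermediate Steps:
n = -7 (n = -1 - 6 = -7)
m = 350
l(r) = 16 (l(r) = -4*(-4) = 16)
g = 80 (g = (161 + 16) - 97 = 177 - 97 = 80)
m + g*(-126) = 350 + 80*(-126) = 350 - 10080 = -9730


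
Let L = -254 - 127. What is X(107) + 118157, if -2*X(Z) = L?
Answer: 236695/2 ≈ 1.1835e+5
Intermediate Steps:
L = -381
X(Z) = 381/2 (X(Z) = -½*(-381) = 381/2)
X(107) + 118157 = 381/2 + 118157 = 236695/2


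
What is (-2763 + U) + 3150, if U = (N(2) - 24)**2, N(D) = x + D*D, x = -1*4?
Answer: 963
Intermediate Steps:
x = -4
N(D) = -4 + D**2 (N(D) = -4 + D*D = -4 + D**2)
U = 576 (U = ((-4 + 2**2) - 24)**2 = ((-4 + 4) - 24)**2 = (0 - 24)**2 = (-24)**2 = 576)
(-2763 + U) + 3150 = (-2763 + 576) + 3150 = -2187 + 3150 = 963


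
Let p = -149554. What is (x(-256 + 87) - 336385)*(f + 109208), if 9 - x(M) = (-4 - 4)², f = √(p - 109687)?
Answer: -36741939520 - 336440*I*√259241 ≈ -3.6742e+10 - 1.713e+8*I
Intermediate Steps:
f = I*√259241 (f = √(-149554 - 109687) = √(-259241) = I*√259241 ≈ 509.16*I)
x(M) = -55 (x(M) = 9 - (-4 - 4)² = 9 - 1*(-8)² = 9 - 1*64 = 9 - 64 = -55)
(x(-256 + 87) - 336385)*(f + 109208) = (-55 - 336385)*(I*√259241 + 109208) = -336440*(109208 + I*√259241) = -36741939520 - 336440*I*√259241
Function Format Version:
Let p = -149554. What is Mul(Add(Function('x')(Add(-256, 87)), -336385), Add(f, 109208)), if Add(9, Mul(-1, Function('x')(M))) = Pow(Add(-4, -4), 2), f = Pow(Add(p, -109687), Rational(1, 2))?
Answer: Add(-36741939520, Mul(-336440, I, Pow(259241, Rational(1, 2)))) ≈ Add(-3.6742e+10, Mul(-1.7130e+8, I))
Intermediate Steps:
f = Mul(I, Pow(259241, Rational(1, 2))) (f = Pow(Add(-149554, -109687), Rational(1, 2)) = Pow(-259241, Rational(1, 2)) = Mul(I, Pow(259241, Rational(1, 2))) ≈ Mul(509.16, I))
Function('x')(M) = -55 (Function('x')(M) = Add(9, Mul(-1, Pow(Add(-4, -4), 2))) = Add(9, Mul(-1, Pow(-8, 2))) = Add(9, Mul(-1, 64)) = Add(9, -64) = -55)
Mul(Add(Function('x')(Add(-256, 87)), -336385), Add(f, 109208)) = Mul(Add(-55, -336385), Add(Mul(I, Pow(259241, Rational(1, 2))), 109208)) = Mul(-336440, Add(109208, Mul(I, Pow(259241, Rational(1, 2))))) = Add(-36741939520, Mul(-336440, I, Pow(259241, Rational(1, 2))))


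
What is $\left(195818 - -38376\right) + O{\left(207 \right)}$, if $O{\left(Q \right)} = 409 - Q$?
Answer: $234396$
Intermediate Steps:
$\left(195818 - -38376\right) + O{\left(207 \right)} = \left(195818 - -38376\right) + \left(409 - 207\right) = \left(195818 + 38376\right) + \left(409 - 207\right) = 234194 + 202 = 234396$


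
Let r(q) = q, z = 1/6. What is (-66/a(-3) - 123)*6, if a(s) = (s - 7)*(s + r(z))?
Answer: -63918/85 ≈ -751.98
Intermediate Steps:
z = ⅙ (z = 1*(⅙) = ⅙ ≈ 0.16667)
a(s) = (-7 + s)*(⅙ + s) (a(s) = (s - 7)*(s + ⅙) = (-7 + s)*(⅙ + s))
(-66/a(-3) - 123)*6 = (-66/(-7/6 + (-3)² - 41/6*(-3)) - 123)*6 = (-66/(-7/6 + 9 + 41/2) - 123)*6 = (-66/85/3 - 123)*6 = (-66*3/85 - 123)*6 = (-198/85 - 123)*6 = -10653/85*6 = -63918/85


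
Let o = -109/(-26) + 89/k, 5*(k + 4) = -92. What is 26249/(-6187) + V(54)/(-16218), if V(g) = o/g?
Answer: -33470732689621/7889192385984 ≈ -4.2426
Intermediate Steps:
k = -112/5 (k = -4 + (⅕)*(-92) = -4 - 92/5 = -112/5 ≈ -22.400)
o = 319/1456 (o = -109/(-26) + 89/(-112/5) = -109*(-1/26) + 89*(-5/112) = 109/26 - 445/112 = 319/1456 ≈ 0.21909)
V(g) = 319/(1456*g)
26249/(-6187) + V(54)/(-16218) = 26249/(-6187) + ((319/1456)/54)/(-16218) = 26249*(-1/6187) + ((319/1456)*(1/54))*(-1/16218) = -26249/6187 + (319/78624)*(-1/16218) = -26249/6187 - 319/1275124032 = -33470732689621/7889192385984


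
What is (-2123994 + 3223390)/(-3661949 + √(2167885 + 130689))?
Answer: -4025932082804/13409868180027 - 1099396*√2298574/13409868180027 ≈ -0.30035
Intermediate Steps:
(-2123994 + 3223390)/(-3661949 + √(2167885 + 130689)) = 1099396/(-3661949 + √2298574)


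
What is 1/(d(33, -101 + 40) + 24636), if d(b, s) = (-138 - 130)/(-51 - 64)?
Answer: 115/2833408 ≈ 4.0587e-5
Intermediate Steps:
d(b, s) = 268/115 (d(b, s) = -268/(-115) = -268*(-1/115) = 268/115)
1/(d(33, -101 + 40) + 24636) = 1/(268/115 + 24636) = 1/(2833408/115) = 115/2833408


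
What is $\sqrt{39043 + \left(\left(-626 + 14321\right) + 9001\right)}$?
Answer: $\sqrt{61739} \approx 248.47$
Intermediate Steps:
$\sqrt{39043 + \left(\left(-626 + 14321\right) + 9001\right)} = \sqrt{39043 + \left(13695 + 9001\right)} = \sqrt{39043 + 22696} = \sqrt{61739}$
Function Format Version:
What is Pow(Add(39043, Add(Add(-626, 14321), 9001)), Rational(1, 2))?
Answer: Pow(61739, Rational(1, 2)) ≈ 248.47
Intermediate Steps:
Pow(Add(39043, Add(Add(-626, 14321), 9001)), Rational(1, 2)) = Pow(Add(39043, Add(13695, 9001)), Rational(1, 2)) = Pow(Add(39043, 22696), Rational(1, 2)) = Pow(61739, Rational(1, 2))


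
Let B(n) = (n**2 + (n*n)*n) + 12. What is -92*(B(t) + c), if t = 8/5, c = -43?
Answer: 279956/125 ≈ 2239.6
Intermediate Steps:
t = 8/5 (t = 8*(1/5) = 8/5 ≈ 1.6000)
B(n) = 12 + n**2 + n**3 (B(n) = (n**2 + n**2*n) + 12 = (n**2 + n**3) + 12 = 12 + n**2 + n**3)
-92*(B(t) + c) = -92*((12 + (8/5)**2 + (8/5)**3) - 43) = -92*((12 + 64/25 + 512/125) - 43) = -92*(2332/125 - 43) = -92*(-3043/125) = 279956/125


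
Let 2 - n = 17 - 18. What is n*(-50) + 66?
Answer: -84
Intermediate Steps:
n = 3 (n = 2 - (17 - 18) = 2 - 1*(-1) = 2 + 1 = 3)
n*(-50) + 66 = 3*(-50) + 66 = -150 + 66 = -84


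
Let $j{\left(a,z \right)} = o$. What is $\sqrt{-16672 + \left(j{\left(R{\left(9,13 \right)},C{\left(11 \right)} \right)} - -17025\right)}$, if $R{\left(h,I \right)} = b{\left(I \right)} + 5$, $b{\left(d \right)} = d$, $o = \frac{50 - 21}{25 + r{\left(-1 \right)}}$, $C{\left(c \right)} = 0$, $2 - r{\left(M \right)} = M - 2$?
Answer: $\frac{\sqrt{318570}}{30} \approx 18.814$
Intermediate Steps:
$r{\left(M \right)} = 4 - M$ ($r{\left(M \right)} = 2 - \left(M - 2\right) = 2 - \left(-2 + M\right) = 4 - M$)
$o = \frac{29}{30}$ ($o = \frac{50 - 21}{25 + \left(4 - -1\right)} = \frac{29}{25 + \left(4 + 1\right)} = \frac{29}{25 + 5} = \frac{29}{30} \approx 0.96667$)
$R{\left(h,I \right)} = 5 + I$ ($R{\left(h,I \right)} = I + 5 = 5 + I$)
$j{\left(a,z \right)} = \frac{29}{30}$
$\sqrt{-16672 + \left(j{\left(R{\left(9,13 \right)},C{\left(11 \right)} \right)} - -17025\right)} = \sqrt{-16672 + \left(\frac{29}{30} - -17025\right)} = \sqrt{-16672 + \left(\frac{29}{30} + 17025\right)} = \sqrt{-16672 + \frac{510779}{30}} = \sqrt{\frac{10619}{30}} = \frac{\sqrt{318570}}{30}$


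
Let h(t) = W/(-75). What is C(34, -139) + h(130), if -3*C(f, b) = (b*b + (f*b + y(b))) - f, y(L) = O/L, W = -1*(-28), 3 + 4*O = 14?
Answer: -202413193/41700 ≈ -4854.0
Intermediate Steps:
O = 11/4 (O = -¾ + (¼)*14 = -¾ + 7/2 = 11/4 ≈ 2.7500)
W = 28
y(L) = 11/(4*L)
h(t) = -28/75 (h(t) = 28/(-75) = 28*(-1/75) = -28/75)
C(f, b) = -11/(12*b) - b²/3 + f/3 - b*f/3 (C(f, b) = -((b*b + (f*b + 11/(4*b))) - f)/3 = -((b² + (b*f + 11/(4*b))) - f)/3 = -((b² + (11/(4*b) + b*f)) - f)/3 = -((b² + 11/(4*b) + b*f) - f)/3 = -(b² - f + 11/(4*b) + b*f)/3 = -11/(12*b) - b²/3 + f/3 - b*f/3)
C(34, -139) + h(130) = (1/12)*(-11 + 4*(-139)*(34 - 1*(-139)² - 1*(-139)*34))/(-139) - 28/75 = (1/12)*(-1/139)*(-11 + 4*(-139)*(34 - 1*19321 + 4726)) - 28/75 = (1/12)*(-1/139)*(-11 + 4*(-139)*(34 - 19321 + 4726)) - 28/75 = (1/12)*(-1/139)*(-11 + 4*(-139)*(-14561)) - 28/75 = (1/12)*(-1/139)*(-11 + 8095916) - 28/75 = (1/12)*(-1/139)*8095905 - 28/75 = -2698635/556 - 28/75 = -202413193/41700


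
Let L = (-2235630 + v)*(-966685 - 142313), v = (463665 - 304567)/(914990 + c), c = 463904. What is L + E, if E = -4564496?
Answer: 155395368540540106/62677 ≈ 2.4793e+12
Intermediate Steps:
v = 79549/689447 (v = (463665 - 304567)/(914990 + 463904) = 159098/1378894 = 159098*(1/1378894) = 79549/689447 ≈ 0.11538)
L = 155395654629455898/62677 (L = (-2235630 + 79549/689447)*(-966685 - 142313) = -1541348317061/689447*(-1108998) = 155395654629455898/62677 ≈ 2.4793e+12)
L + E = 155395654629455898/62677 - 4564496 = 155395368540540106/62677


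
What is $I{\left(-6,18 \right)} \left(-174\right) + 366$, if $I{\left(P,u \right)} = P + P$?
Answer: $2454$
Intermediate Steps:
$I{\left(P,u \right)} = 2 P$
$I{\left(-6,18 \right)} \left(-174\right) + 366 = 2 \left(-6\right) \left(-174\right) + 366 = \left(-12\right) \left(-174\right) + 366 = 2088 + 366 = 2454$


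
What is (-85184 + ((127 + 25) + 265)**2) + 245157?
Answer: 333862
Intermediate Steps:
(-85184 + ((127 + 25) + 265)**2) + 245157 = (-85184 + (152 + 265)**2) + 245157 = (-85184 + 417**2) + 245157 = (-85184 + 173889) + 245157 = 88705 + 245157 = 333862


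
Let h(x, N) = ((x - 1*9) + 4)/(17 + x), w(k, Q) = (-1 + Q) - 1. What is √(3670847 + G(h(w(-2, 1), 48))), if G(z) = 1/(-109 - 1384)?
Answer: 3*√909166425890/1493 ≈ 1915.9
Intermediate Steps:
w(k, Q) = -2 + Q
h(x, N) = (-5 + x)/(17 + x) (h(x, N) = ((x - 9) + 4)/(17 + x) = ((-9 + x) + 4)/(17 + x) = (-5 + x)/(17 + x))
G(z) = -1/1493 (G(z) = 1/(-1493) = -1/1493)
√(3670847 + G(h(w(-2, 1), 48))) = √(3670847 - 1/1493) = √(5480574570/1493) = 3*√909166425890/1493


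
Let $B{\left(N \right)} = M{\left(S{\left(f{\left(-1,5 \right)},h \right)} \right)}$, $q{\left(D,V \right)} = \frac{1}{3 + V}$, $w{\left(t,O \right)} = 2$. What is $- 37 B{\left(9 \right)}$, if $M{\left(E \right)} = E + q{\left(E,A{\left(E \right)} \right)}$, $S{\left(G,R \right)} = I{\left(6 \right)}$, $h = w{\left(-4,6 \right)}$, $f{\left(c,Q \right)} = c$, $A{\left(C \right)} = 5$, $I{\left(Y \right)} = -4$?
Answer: $\frac{1147}{8} \approx 143.38$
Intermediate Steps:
$h = 2$
$S{\left(G,R \right)} = -4$
$M{\left(E \right)} = \frac{1}{8} + E$ ($M{\left(E \right)} = E + \frac{1}{3 + 5} = E + \frac{1}{8} = \frac{1}{8} + E$)
$B{\left(N \right)} = - \frac{31}{8}$ ($B{\left(N \right)} = \frac{1}{8} - 4 = - \frac{31}{8}$)
$- 37 B{\left(9 \right)} = \left(-37\right) \left(- \frac{31}{8}\right) = \frac{1147}{8}$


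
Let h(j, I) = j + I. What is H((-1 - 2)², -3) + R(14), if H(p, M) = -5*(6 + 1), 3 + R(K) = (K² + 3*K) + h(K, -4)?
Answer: 210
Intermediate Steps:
h(j, I) = I + j
R(K) = -7 + K² + 4*K (R(K) = -3 + ((K² + 3*K) + (-4 + K)) = -3 + (-4 + K² + 4*K) = -7 + K² + 4*K)
H(p, M) = -35 (H(p, M) = -5*7 = -35)
H((-1 - 2)², -3) + R(14) = -35 + (-7 + 14² + 4*14) = -35 + (-7 + 196 + 56) = -35 + 245 = 210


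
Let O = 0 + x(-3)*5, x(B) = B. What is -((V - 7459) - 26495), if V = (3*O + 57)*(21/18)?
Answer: 33940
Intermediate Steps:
O = -15 (O = 0 - 3*5 = 0 - 15 = -15)
V = 14 (V = (3*(-15) + 57)*(21/18) = (-45 + 57)*(21*(1/18)) = 12*(7/6) = 14)
-((V - 7459) - 26495) = -((14 - 7459) - 26495) = -(-7445 - 26495) = -1*(-33940) = 33940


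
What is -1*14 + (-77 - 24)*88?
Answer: -8902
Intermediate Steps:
-1*14 + (-77 - 24)*88 = -14 - 101*88 = -14 - 8888 = -8902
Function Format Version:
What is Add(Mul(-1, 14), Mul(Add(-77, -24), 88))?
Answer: -8902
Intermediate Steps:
Add(Mul(-1, 14), Mul(Add(-77, -24), 88)) = Add(-14, Mul(-101, 88)) = Add(-14, -8888) = -8902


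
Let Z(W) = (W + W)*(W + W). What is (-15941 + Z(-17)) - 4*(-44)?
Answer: -14609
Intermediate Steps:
Z(W) = 4*W² (Z(W) = (2*W)*(2*W) = 4*W²)
(-15941 + Z(-17)) - 4*(-44) = (-15941 + 4*(-17)²) - 4*(-44) = (-15941 + 4*289) + 176 = (-15941 + 1156) + 176 = -14785 + 176 = -14609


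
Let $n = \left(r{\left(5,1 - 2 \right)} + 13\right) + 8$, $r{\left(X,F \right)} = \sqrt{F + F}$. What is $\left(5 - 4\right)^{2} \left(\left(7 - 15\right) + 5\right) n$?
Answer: $-63 - 3 i \sqrt{2} \approx -63.0 - 4.2426 i$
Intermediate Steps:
$r{\left(X,F \right)} = \sqrt{2} \sqrt{F}$ ($r{\left(X,F \right)} = \sqrt{2 F} = \sqrt{2} \sqrt{F}$)
$n = 21 + i \sqrt{2}$ ($n = \left(\sqrt{2} \sqrt{1 - 2} + 13\right) + 8 = \left(\sqrt{2} \sqrt{-1} + 13\right) + 8 = \left(\sqrt{2} i + 13\right) + 8 = \left(i \sqrt{2} + 13\right) + 8 = \left(13 + i \sqrt{2}\right) + 8 = 21 + i \sqrt{2} \approx 21.0 + 1.4142 i$)
$\left(5 - 4\right)^{2} \left(\left(7 - 15\right) + 5\right) n = \left(5 - 4\right)^{2} \left(\left(7 - 15\right) + 5\right) \left(21 + i \sqrt{2}\right) = 1^{2} \left(-8 + 5\right) \left(21 + i \sqrt{2}\right) = 1 \left(-3\right) \left(21 + i \sqrt{2}\right) = - 3 \left(21 + i \sqrt{2}\right) = -63 - 3 i \sqrt{2}$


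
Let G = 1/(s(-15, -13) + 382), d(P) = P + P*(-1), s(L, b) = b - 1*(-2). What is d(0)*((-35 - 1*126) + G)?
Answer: 0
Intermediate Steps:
s(L, b) = 2 + b (s(L, b) = b + 2 = 2 + b)
d(P) = 0 (d(P) = P - P = 0)
G = 1/371 (G = 1/((2 - 13) + 382) = 1/(-11 + 382) = 1/371 ≈ 0.0026954)
d(0)*((-35 - 1*126) + G) = 0*((-35 - 1*126) + 1/371) = 0*((-35 - 126) + 1/371) = 0*(-161 + 1/371) = 0*(-59730/371) = 0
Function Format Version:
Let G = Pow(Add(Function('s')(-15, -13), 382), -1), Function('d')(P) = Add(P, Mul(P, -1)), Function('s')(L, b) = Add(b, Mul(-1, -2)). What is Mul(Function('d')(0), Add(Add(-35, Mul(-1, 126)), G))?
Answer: 0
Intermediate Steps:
Function('s')(L, b) = Add(2, b) (Function('s')(L, b) = Add(b, 2) = Add(2, b))
Function('d')(P) = 0 (Function('d')(P) = Add(P, Mul(-1, P)) = 0)
G = Rational(1, 371) (G = Pow(Add(Add(2, -13), 382), -1) = Pow(Add(-11, 382), -1) = Pow(371, -1) = Rational(1, 371) ≈ 0.0026954)
Mul(Function('d')(0), Add(Add(-35, Mul(-1, 126)), G)) = Mul(0, Add(Add(-35, Mul(-1, 126)), Rational(1, 371))) = Mul(0, Add(Add(-35, -126), Rational(1, 371))) = Mul(0, Add(-161, Rational(1, 371))) = Mul(0, Rational(-59730, 371)) = 0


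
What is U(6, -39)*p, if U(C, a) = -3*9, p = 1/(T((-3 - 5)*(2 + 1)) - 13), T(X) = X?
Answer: 27/37 ≈ 0.72973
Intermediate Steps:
p = -1/37 (p = 1/((-3 - 5)*(2 + 1) - 13) = 1/(-8*3 - 13) = 1/(-24 - 13) = 1/(-37) = -1/37 ≈ -0.027027)
U(C, a) = -27
U(6, -39)*p = -27*(-1/37) = 27/37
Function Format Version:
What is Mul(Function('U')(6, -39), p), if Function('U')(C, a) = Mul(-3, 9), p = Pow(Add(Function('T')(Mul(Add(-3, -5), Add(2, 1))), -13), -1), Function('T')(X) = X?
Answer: Rational(27, 37) ≈ 0.72973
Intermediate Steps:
p = Rational(-1, 37) (p = Pow(Add(Mul(Add(-3, -5), Add(2, 1)), -13), -1) = Pow(Add(Mul(-8, 3), -13), -1) = Pow(Add(-24, -13), -1) = Pow(-37, -1) = Rational(-1, 37) ≈ -0.027027)
Function('U')(C, a) = -27
Mul(Function('U')(6, -39), p) = Mul(-27, Rational(-1, 37)) = Rational(27, 37)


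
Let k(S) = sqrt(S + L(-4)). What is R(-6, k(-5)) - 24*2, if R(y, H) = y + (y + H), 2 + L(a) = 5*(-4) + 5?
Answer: -60 + I*sqrt(22) ≈ -60.0 + 4.6904*I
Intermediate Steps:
L(a) = -17 (L(a) = -2 + (5*(-4) + 5) = -2 + (-20 + 5) = -2 - 15 = -17)
k(S) = sqrt(-17 + S) (k(S) = sqrt(S - 17) = sqrt(-17 + S))
R(y, H) = H + 2*y (R(y, H) = y + (H + y) = H + 2*y)
R(-6, k(-5)) - 24*2 = (sqrt(-17 - 5) + 2*(-6)) - 24*2 = (sqrt(-22) - 12) - 1*48 = (I*sqrt(22) - 12) - 48 = (-12 + I*sqrt(22)) - 48 = -60 + I*sqrt(22)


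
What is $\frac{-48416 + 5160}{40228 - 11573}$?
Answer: $- \frac{43256}{28655} \approx -1.5095$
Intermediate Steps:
$\frac{-48416 + 5160}{40228 - 11573} = - \frac{43256}{40228 - 11573} = - \frac{43256}{28655}$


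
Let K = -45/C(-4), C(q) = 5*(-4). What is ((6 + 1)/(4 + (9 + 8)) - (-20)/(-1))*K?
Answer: -177/4 ≈ -44.250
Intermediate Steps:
C(q) = -20
K = 9/4 (K = -45/(-20) = -45*(-1/20) = 9/4 ≈ 2.2500)
((6 + 1)/(4 + (9 + 8)) - (-20)/(-1))*K = ((6 + 1)/(4 + (9 + 8)) - (-20)/(-1))*(9/4) = (7/(4 + 17) - (-20)*(-1))*(9/4) = (7/21 - 4*5)*(9/4) = (7*(1/21) - 20)*(9/4) = (⅓ - 20)*(9/4) = -59/3*9/4 = -177/4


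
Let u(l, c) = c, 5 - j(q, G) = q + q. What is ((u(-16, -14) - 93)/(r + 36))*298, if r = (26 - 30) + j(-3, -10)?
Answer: -31886/43 ≈ -741.54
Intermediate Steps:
j(q, G) = 5 - 2*q (j(q, G) = 5 - (q + q) = 5 - 2*q)
r = 7 (r = (26 - 30) + (5 - 2*(-3)) = -4 + (5 + 6) = -4 + 11 = 7)
((u(-16, -14) - 93)/(r + 36))*298 = ((-14 - 93)/(7 + 36))*298 = -107/43*298 = -31886/43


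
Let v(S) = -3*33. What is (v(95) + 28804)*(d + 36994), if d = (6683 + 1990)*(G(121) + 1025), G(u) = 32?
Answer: 264211010275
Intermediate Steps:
v(S) = -99
d = 9167361 (d = (6683 + 1990)*(32 + 1025) = 8673*1057 = 9167361)
(v(95) + 28804)*(d + 36994) = (-99 + 28804)*(9167361 + 36994) = 28705*9204355 = 264211010275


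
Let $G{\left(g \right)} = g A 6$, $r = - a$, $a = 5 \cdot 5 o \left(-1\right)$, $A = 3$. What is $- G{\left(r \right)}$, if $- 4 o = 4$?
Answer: $450$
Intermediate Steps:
$o = -1$ ($o = \left(- \frac{1}{4}\right) 4 = -1$)
$a = 25$ ($a = 5 \cdot 5 \left(\left(-1\right) \left(-1\right)\right) = 25 \cdot 1 = 25$)
$r = -25$ ($r = \left(-1\right) 25 = -25$)
$G{\left(g \right)} = 18 g$ ($G{\left(g \right)} = g 3 \cdot 6 = 3 g 6 = 18 g$)
$- G{\left(r \right)} = - 18 \left(-25\right) = \left(-1\right) \left(-450\right) = 450$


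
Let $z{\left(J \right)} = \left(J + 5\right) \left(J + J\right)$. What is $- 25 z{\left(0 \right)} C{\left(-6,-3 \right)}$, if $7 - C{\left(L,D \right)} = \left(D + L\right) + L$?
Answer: $0$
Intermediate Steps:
$C{\left(L,D \right)} = 7 - D - 2 L$ ($C{\left(L,D \right)} = 7 - \left(\left(D + L\right) + L\right) = 7 - \left(D + 2 L\right) = 7 - D - 2 L$)
$z{\left(J \right)} = 2 J \left(5 + J\right)$ ($z{\left(J \right)} = \left(5 + J\right) 2 J = 2 J \left(5 + J\right)$)
$- 25 z{\left(0 \right)} C{\left(-6,-3 \right)} = - 25 \cdot 2 \cdot 0 \left(5 + 0\right) \left(7 - -3 - -12\right) = - 25 \cdot 2 \cdot 0 \cdot 5 \left(7 + 3 + 12\right) = \left(-25\right) 0 \cdot 22 = 0 \cdot 22 = 0$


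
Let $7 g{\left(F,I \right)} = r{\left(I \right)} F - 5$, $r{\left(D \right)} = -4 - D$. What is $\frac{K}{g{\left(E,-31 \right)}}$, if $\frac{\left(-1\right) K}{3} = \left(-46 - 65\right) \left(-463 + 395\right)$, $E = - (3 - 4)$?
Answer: $- \frac{79254}{11} \approx -7204.9$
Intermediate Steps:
$E = 1$ ($E = \left(-1\right) \left(-1\right) = 1$)
$g{\left(F,I \right)} = - \frac{5}{7} + \frac{F \left(-4 - I\right)}{7}$ ($g{\left(F,I \right)} = \frac{\left(-4 - I\right) F - 5}{7} = \frac{F \left(-4 - I\right) - 5}{7} = \frac{-5 + F \left(-4 - I\right)}{7} = - \frac{5}{7} + \frac{F \left(-4 - I\right)}{7}$)
$K = -22644$ ($K = - 3 \left(-46 - 65\right) \left(-463 + 395\right) = - 3 \left(\left(-111\right) \left(-68\right)\right) = \left(-3\right) 7548 = -22644$)
$\frac{K}{g{\left(E,-31 \right)}} = - \frac{22644}{- \frac{5}{7} - \frac{4 - 31}{7}} = - \frac{22644}{- \frac{5}{7} - \frac{1}{7} \left(-27\right)} = - \frac{22644}{- \frac{5}{7} + \frac{27}{7}} = - \frac{22644}{\frac{22}{7}} = \left(-22644\right) \frac{7}{22} = - \frac{79254}{11}$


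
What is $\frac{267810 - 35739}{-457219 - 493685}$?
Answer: $- \frac{77357}{316968} \approx -0.24405$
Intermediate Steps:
$\frac{267810 - 35739}{-457219 - 493685} = \frac{267810 + \left(-56362 + 20623\right)}{-950904} = \left(267810 - 35739\right) \left(- \frac{1}{950904}\right) = 232071 \left(- \frac{1}{950904}\right) = - \frac{77357}{316968}$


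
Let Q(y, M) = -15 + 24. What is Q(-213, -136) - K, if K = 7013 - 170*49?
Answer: 1326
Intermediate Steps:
Q(y, M) = 9
K = -1317 (K = 7013 - 1*8330 = 7013 - 8330 = -1317)
Q(-213, -136) - K = 9 - 1*(-1317) = 9 + 1317 = 1326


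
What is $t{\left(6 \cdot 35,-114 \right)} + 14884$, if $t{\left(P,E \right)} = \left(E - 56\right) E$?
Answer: $34264$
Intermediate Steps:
$t{\left(P,E \right)} = E \left(-56 + E\right)$ ($t{\left(P,E \right)} = \left(-56 + E\right) E = E \left(-56 + E\right)$)
$t{\left(6 \cdot 35,-114 \right)} + 14884 = - 114 \left(-56 - 114\right) + 14884 = \left(-114\right) \left(-170\right) + 14884 = 19380 + 14884 = 34264$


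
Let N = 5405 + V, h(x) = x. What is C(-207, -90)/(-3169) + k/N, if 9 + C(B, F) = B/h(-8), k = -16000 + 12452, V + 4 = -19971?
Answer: 43990973/184689320 ≈ 0.23819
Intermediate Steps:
V = -19975 (V = -4 - 19971 = -19975)
k = -3548
C(B, F) = -9 - B/8 (C(B, F) = -9 + B/(-8) = -9 + B*(-⅛) = -9 - B/8)
N = -14570 (N = 5405 - 19975 = -14570)
C(-207, -90)/(-3169) + k/N = (-9 - ⅛*(-207))/(-3169) - 3548/(-14570) = (-9 + 207/8)*(-1/3169) - 3548*(-1/14570) = (135/8)*(-1/3169) + 1774/7285 = -135/25352 + 1774/7285 = 43990973/184689320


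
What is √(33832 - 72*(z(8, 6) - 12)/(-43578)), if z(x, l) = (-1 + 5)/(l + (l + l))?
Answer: 4*√12393586966/2421 ≈ 183.93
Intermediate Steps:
z(x, l) = 4/(3*l) (z(x, l) = 4/(l + 2*l) = 4/((3*l)) = 4*(1/(3*l)) = 4/(3*l))
√(33832 - 72*(z(8, 6) - 12)/(-43578)) = √(33832 - 72*((4/3)/6 - 12)/(-43578)) = √(33832 - 72*((4/3)*(⅙) - 12)*(-1/43578)) = √(33832 - 72*(2/9 - 12)*(-1/43578)) = √(33832 - 72*(-106/9)*(-1/43578)) = √(33832 + 848*(-1/43578)) = √(33832 - 424/21789) = √(737165024/21789) = 4*√12393586966/2421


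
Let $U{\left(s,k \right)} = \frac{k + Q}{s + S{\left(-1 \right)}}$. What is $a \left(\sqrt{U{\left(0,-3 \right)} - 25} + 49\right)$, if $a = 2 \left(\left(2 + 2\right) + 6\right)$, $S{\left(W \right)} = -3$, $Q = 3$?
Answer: $980 + 100 i \approx 980.0 + 100.0 i$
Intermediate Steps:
$U{\left(s,k \right)} = \frac{3 + k}{-3 + s}$ ($U{\left(s,k \right)} = \frac{k + 3}{s - 3} = \frac{3 + k}{-3 + s}$)
$a = 20$ ($a = 2 \left(4 + 6\right) = 2 \cdot 10 = 20$)
$a \left(\sqrt{U{\left(0,-3 \right)} - 25} + 49\right) = 20 \left(\sqrt{\frac{3 - 3}{-3 + 0} - 25} + 49\right) = 20 \left(\sqrt{\frac{1}{-3} \cdot 0 - 25} + 49\right) = 20 \left(\sqrt{\left(- \frac{1}{3}\right) 0 - 25} + 49\right) = 20 \left(\sqrt{0 - 25} + 49\right) = 20 \left(\sqrt{-25} + 49\right) = 20 \left(5 i + 49\right) = 20 \left(49 + 5 i\right) = 980 + 100 i$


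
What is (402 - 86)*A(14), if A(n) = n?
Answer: 4424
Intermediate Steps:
(402 - 86)*A(14) = (402 - 86)*14 = 316*14 = 4424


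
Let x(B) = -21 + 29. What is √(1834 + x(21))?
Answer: √1842 ≈ 42.919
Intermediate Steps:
x(B) = 8
√(1834 + x(21)) = √(1834 + 8) = √1842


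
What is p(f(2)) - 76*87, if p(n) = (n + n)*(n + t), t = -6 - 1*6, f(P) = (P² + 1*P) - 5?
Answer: -6634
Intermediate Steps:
f(P) = -5 + P + P² (f(P) = (P² + P) - 5 = (P + P²) - 5 = -5 + P + P²)
t = -12 (t = -6 - 6 = -12)
p(n) = 2*n*(-12 + n) (p(n) = (n + n)*(n - 12) = (2*n)*(-12 + n) = 2*n*(-12 + n))
p(f(2)) - 76*87 = 2*(-5 + 2 + 2²)*(-12 + (-5 + 2 + 2²)) - 76*87 = 2*(-5 + 2 + 4)*(-12 + (-5 + 2 + 4)) - 6612 = 2*1*(-12 + 1) - 6612 = 2*1*(-11) - 6612 = -22 - 6612 = -6634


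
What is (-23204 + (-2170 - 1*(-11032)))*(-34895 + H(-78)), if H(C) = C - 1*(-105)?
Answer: 500076856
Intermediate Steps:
H(C) = 105 + C (H(C) = C + 105 = 105 + C)
(-23204 + (-2170 - 1*(-11032)))*(-34895 + H(-78)) = (-23204 + (-2170 - 1*(-11032)))*(-34895 + (105 - 78)) = (-23204 + (-2170 + 11032))*(-34895 + 27) = (-23204 + 8862)*(-34868) = -14342*(-34868) = 500076856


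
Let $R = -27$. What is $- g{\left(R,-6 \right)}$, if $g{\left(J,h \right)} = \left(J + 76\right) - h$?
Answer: $-55$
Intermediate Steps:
$g{\left(J,h \right)} = 76 + J - h$ ($g{\left(J,h \right)} = \left(76 + J\right) - h = 76 + J - h$)
$- g{\left(R,-6 \right)} = - (76 - 27 - -6) = - (76 - 27 + 6) = \left(-1\right) 55 = -55$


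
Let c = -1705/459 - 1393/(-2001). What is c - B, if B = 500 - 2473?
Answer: 603115763/306153 ≈ 1970.0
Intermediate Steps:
c = -924106/306153 (c = -1705*1/459 - 1393*(-1/2001) = -1705/459 + 1393/2001 = -924106/306153 ≈ -3.0184)
B = -1973
c - B = -924106/306153 - 1*(-1973) = -924106/306153 + 1973 = 603115763/306153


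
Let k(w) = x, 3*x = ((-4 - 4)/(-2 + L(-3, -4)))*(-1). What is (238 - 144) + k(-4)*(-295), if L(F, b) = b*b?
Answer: 794/21 ≈ 37.810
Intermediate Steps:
L(F, b) = b²
x = 4/21 (x = (((-4 - 4)/(-2 + (-4)²))*(-1))/3 = (-8/(-2 + 16)*(-1))/3 = (-8/14*(-1))/3 = (-8*1/14*(-1))/3 = (-4/7*(-1))/3 = (⅓)*(4/7) = 4/21 ≈ 0.19048)
k(w) = 4/21
(238 - 144) + k(-4)*(-295) = (238 - 144) + (4/21)*(-295) = 94 - 1180/21 = 794/21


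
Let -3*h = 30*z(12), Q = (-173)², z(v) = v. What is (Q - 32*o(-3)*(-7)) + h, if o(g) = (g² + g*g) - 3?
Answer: 33169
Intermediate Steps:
o(g) = -3 + 2*g² (o(g) = (g² + g²) - 3 = 2*g² - 3 = -3 + 2*g²)
Q = 29929
h = -120 (h = -10*12 = -⅓*360 = -120)
(Q - 32*o(-3)*(-7)) + h = (29929 - 32*(-3 + 2*(-3)²)*(-7)) - 120 = (29929 - 32*(-3 + 2*9)*(-7)) - 120 = (29929 - 32*(-3 + 18)*(-7)) - 120 = (29929 - 32*15*(-7)) - 120 = (29929 - 480*(-7)) - 120 = (29929 + 3360) - 120 = 33289 - 120 = 33169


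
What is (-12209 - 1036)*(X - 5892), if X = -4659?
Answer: 139747995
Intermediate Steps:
(-12209 - 1036)*(X - 5892) = (-12209 - 1036)*(-4659 - 5892) = -13245*(-10551) = 139747995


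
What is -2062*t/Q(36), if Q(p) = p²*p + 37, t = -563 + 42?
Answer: 1074302/46693 ≈ 23.008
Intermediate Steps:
t = -521
Q(p) = 37 + p³ (Q(p) = p³ + 37 = 37 + p³)
-2062*t/Q(36) = -(-1074302)/(37 + 36³) = -(-1074302)/(37 + 46656) = -(-1074302)/46693 = -2062*(-521/46693) = 1074302/46693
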